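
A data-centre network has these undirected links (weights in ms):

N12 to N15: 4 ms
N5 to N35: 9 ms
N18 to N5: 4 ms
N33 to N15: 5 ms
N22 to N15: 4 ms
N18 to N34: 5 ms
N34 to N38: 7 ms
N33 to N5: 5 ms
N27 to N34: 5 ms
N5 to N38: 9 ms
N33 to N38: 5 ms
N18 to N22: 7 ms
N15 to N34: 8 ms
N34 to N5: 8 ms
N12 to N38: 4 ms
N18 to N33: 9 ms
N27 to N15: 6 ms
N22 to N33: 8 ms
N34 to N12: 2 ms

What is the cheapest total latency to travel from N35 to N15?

Shortest distances from N35:
N35: 0
N5: 9  (via N35)
N18: 13  (via N5)
N33: 14  (via N5)
N34: 17  (via N5)
N38: 18  (via N5)
N12: 19  (via N34)
N15: 19  (via N33)
Shortest route: N35 → N5 → N33 → N15 = 19 ms.

19 ms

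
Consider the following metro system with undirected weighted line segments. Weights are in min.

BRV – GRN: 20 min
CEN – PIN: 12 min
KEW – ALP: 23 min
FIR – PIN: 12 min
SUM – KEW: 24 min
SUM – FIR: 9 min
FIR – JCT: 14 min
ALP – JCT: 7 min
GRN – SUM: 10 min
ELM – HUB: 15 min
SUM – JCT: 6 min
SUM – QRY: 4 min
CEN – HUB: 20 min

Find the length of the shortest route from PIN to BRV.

51 min

Enumerating some paths:
PIN–FIR–SUM–GRN–BRV: 12+9+10+20 = 51
PIN–FIR–JCT–SUM–GRN–BRV: 12+14+6+10+20 = 62
PIN–FIR–JCT–ALP–KEW–SUM–GRN–BRV: 12+14+7+23+24+10+20 = 110
Cheapest is PIN–FIR–SUM–GRN–BRV at 51 min.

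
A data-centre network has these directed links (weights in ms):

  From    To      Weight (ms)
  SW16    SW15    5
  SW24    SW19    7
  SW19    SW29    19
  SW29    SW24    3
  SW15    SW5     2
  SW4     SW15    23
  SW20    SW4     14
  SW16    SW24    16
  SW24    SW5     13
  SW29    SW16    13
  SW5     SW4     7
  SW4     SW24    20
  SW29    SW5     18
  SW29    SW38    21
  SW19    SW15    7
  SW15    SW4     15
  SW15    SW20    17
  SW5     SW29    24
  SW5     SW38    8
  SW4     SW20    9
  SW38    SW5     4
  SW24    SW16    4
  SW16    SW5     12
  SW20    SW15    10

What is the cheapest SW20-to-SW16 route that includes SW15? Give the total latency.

43 ms

Shortest SW20→SW15: SW20 → SW15 = 10
Best SW15 to SW16: SW15 → SW5 → SW4 → SW24 → SW16 costing 33
Total via SW15: 10 + 33 = 43 ms.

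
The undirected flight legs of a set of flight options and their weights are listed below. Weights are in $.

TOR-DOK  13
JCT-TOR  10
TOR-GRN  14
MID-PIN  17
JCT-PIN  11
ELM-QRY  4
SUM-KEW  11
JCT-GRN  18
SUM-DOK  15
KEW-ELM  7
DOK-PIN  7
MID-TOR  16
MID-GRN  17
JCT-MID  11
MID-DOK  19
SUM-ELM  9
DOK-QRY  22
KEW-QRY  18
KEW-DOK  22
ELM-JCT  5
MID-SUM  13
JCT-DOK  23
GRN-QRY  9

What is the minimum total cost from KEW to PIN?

Compare a few routes:
KEW - DOK - PIN: 22+7 = 29
KEW - SUM - DOK - PIN: 11+15+7 = 33
KEW - ELM - JCT - PIN: 7+5+11 = 23
The minimum is $23 via KEW - ELM - JCT - PIN.

$23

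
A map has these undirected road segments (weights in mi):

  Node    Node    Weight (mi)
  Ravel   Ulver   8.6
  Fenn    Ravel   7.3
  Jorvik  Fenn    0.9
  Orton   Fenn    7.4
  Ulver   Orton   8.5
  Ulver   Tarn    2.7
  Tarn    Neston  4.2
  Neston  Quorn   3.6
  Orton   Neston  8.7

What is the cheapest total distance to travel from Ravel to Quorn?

19.1 mi

Settle nodes by increasing distance from Ravel:
Ravel: 0
Fenn: 7.3  (via Ravel)
Jorvik: 8.2  (via Fenn)
Ulver: 8.6  (via Ravel)
Tarn: 11.3  (via Ulver)
Orton: 14.7  (via Fenn)
Neston: 15.5  (via Tarn)
Quorn: 19.1  (via Neston)
Shortest route: Ravel–Ulver–Tarn–Neston–Quorn = 19.1 mi.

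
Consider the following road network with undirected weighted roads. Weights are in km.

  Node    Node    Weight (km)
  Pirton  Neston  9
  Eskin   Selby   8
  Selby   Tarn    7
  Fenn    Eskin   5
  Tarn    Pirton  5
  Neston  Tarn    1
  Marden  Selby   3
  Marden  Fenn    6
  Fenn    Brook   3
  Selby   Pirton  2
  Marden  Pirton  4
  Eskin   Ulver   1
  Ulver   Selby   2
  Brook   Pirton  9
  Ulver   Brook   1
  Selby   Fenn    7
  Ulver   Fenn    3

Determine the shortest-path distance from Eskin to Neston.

11 km

Shortest distances from Eskin:
Eskin: 0
Ulver: 1  (via Eskin)
Brook: 2  (via Ulver)
Selby: 3  (via Ulver)
Fenn: 4  (via Ulver)
Pirton: 5  (via Selby)
Marden: 6  (via Selby)
Tarn: 10  (via Selby)
Neston: 11  (via Tarn)
Shortest route: Eskin–Ulver–Selby–Tarn–Neston = 11 km.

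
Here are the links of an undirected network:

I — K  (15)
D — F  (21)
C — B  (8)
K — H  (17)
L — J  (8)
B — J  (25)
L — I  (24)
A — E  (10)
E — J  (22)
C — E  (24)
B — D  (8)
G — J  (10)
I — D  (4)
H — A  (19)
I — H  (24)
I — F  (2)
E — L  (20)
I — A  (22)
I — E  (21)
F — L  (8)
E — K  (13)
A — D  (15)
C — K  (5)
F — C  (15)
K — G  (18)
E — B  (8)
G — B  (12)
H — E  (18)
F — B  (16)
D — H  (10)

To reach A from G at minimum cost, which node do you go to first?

B

Compare a few routes:
G–B–E–A: 12+8+10 = 30
G–B–D–A: 12+8+15 = 35
Cheapest is G–B–E–A at 30.
So from G the first move is to B.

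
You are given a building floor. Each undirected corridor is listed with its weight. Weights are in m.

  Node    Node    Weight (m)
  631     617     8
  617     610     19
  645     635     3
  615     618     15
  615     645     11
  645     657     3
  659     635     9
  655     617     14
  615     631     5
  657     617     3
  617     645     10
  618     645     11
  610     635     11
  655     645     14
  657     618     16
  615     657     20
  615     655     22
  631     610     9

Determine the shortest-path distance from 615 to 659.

23 m

Enumerating some paths:
615–631–610–635–659: 5+9+11+9 = 34
615–645–635–659: 11+3+9 = 23
615–631–617–657–645–635–659: 5+8+3+3+3+9 = 31
Cheapest is 615–645–635–659 at 23 m.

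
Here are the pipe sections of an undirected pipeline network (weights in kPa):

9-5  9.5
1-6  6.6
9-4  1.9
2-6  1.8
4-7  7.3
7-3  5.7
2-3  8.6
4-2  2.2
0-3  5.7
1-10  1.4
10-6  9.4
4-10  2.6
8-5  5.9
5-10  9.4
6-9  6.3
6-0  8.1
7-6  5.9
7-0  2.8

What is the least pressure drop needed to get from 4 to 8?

Compare a few routes:
4 - 10 - 5 - 8: 2.6+9.4+5.9 = 17.9
4 - 9 - 5 - 8: 1.9+9.5+5.9 = 17.3
4 - 2 - 6 - 9 - 5 - 8: 2.2+1.8+6.3+9.5+5.9 = 25.7
Cheapest is 4 - 9 - 5 - 8 at 17.3 kPa.

17.3 kPa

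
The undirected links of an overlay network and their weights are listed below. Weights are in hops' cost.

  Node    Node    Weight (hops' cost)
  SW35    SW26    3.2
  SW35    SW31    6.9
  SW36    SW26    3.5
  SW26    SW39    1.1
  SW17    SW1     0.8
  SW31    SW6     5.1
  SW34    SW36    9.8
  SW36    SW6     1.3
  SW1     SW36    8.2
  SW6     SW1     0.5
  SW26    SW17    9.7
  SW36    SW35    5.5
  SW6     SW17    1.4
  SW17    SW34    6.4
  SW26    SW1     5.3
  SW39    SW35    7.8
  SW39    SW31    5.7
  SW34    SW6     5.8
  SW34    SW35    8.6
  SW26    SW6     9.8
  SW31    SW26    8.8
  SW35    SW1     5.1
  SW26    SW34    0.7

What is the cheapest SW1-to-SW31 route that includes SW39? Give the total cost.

12.1 hops' cost

Shortest SW1→SW39: SW1–SW26–SW39 = 6.4
Shortest SW39→SW31: SW39–SW31 = 5.7
Total via SW39: 6.4 + 5.7 = 12.1 hops' cost.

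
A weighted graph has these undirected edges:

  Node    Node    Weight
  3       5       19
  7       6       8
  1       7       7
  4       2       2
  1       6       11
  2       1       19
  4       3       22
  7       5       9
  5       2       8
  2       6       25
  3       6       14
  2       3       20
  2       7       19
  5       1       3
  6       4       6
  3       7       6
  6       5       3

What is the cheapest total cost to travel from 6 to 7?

8

Settle nodes by increasing distance from 6:
6: 0
5: 3  (via 6)
1: 6  (via 5)
4: 6  (via 6)
2: 8  (via 4)
7: 8  (via 6)
Shortest route: 6 → 7 = 8.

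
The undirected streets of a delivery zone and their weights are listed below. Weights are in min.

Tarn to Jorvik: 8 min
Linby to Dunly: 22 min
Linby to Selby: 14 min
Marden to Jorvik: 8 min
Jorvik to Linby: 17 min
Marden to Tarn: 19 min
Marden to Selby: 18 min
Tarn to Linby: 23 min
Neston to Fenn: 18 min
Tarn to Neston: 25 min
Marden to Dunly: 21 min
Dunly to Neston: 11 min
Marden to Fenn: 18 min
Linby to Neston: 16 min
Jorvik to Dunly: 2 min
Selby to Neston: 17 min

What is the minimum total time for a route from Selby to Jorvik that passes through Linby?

Shortest Selby→Linby: Selby → Linby = 14
Shortest Linby→Jorvik: Linby → Jorvik = 17
Total via Linby: 14 + 17 = 31 min.

31 min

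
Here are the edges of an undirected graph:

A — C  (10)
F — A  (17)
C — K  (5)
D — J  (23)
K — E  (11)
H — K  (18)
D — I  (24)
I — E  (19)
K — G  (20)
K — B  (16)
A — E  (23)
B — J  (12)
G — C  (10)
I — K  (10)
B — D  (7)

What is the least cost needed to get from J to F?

60

Enumerating some paths:
J → B → K → E → A → F: 12+16+11+23+17 = 79
J → B → K → C → A → F: 12+16+5+10+17 = 60
J → D → B → K → C → A → F: 23+7+16+5+10+17 = 78
Cheapest is J → B → K → C → A → F at 60.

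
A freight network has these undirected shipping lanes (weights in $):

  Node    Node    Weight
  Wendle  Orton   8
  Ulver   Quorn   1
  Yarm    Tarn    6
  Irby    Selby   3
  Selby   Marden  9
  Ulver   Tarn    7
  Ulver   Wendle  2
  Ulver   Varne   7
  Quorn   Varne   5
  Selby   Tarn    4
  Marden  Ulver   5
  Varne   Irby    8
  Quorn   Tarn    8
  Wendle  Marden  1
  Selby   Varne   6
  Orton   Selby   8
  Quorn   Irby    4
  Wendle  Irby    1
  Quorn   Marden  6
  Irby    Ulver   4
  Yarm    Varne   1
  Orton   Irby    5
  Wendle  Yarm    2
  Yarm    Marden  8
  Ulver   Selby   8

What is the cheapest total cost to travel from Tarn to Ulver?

Settle nodes by increasing distance from Tarn:
Tarn: 0
Selby: 4  (via Tarn)
Yarm: 6  (via Tarn)
Irby: 7  (via Selby)
Ulver: 7  (via Tarn)
Shortest route: Tarn–Ulver = $7.

$7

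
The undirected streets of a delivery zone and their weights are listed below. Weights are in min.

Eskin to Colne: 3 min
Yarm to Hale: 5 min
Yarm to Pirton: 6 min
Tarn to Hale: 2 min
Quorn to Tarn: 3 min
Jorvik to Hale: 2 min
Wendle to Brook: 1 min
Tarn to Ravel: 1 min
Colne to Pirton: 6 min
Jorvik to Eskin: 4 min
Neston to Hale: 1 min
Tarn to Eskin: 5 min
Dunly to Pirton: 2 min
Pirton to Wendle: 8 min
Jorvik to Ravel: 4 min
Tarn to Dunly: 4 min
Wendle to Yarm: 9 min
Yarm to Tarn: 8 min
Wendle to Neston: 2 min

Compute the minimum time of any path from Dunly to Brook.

10 min

Enumerating some paths:
Dunly–Tarn–Hale–Neston–Wendle–Brook: 4+2+1+2+1 = 10
Dunly–Tarn–Ravel–Jorvik–Hale–Neston–Wendle–Brook: 4+1+4+2+1+2+1 = 15
Dunly–Pirton–Wendle–Brook: 2+8+1 = 11
The minimum is 10 min via Dunly–Tarn–Hale–Neston–Wendle–Brook.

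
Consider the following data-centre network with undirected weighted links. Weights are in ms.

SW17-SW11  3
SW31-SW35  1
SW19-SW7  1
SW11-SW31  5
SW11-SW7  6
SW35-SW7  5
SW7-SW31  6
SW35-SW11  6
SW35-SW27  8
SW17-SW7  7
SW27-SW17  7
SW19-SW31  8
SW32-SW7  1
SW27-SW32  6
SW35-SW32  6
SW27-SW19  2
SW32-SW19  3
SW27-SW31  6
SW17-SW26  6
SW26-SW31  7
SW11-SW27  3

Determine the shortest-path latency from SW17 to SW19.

8 ms

Settle nodes by increasing distance from SW17:
SW17: 0
SW11: 3  (via SW17)
SW27: 6  (via SW11)
SW26: 6  (via SW17)
SW7: 7  (via SW17)
SW19: 8  (via SW27)
Shortest route: SW17 → SW11 → SW27 → SW19 = 8 ms.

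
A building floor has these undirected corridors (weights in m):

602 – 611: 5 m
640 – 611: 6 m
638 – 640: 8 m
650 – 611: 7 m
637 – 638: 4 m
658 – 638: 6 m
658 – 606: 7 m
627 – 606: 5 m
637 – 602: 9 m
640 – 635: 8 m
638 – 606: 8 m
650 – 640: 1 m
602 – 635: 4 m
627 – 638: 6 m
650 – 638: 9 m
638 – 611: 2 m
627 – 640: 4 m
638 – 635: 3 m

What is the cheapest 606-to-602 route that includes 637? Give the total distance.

Shortest 606→637: 606–638–637 = 12
Best 637 to 602: 637–602 costing 9
Total via 637: 12 + 9 = 21 m.

21 m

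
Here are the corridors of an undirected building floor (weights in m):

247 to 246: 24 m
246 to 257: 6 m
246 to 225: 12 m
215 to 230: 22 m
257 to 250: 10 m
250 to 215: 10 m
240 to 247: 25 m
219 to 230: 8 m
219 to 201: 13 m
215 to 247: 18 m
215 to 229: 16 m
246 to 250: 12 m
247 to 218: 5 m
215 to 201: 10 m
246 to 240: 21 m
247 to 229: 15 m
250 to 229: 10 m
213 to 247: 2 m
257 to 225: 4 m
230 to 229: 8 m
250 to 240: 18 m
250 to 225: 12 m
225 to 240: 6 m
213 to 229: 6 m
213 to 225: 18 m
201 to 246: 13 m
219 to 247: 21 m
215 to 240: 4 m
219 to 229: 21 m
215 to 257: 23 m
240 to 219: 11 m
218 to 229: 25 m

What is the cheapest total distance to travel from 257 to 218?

29 m

Enumerating some paths:
257 → 225 → 240 → 215 → 247 → 218: 4+6+4+18+5 = 37
257 → 246 → 247 → 218: 6+24+5 = 35
257 → 225 → 213 → 247 → 218: 4+18+2+5 = 29
257 → 250 → 229 → 213 → 247 → 218: 10+10+6+2+5 = 33
The minimum is 29 m via 257 → 225 → 213 → 247 → 218.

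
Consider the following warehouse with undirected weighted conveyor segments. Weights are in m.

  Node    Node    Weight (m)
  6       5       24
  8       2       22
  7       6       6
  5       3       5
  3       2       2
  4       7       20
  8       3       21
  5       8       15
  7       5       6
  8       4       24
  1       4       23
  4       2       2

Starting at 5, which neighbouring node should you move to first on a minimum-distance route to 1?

Candidate routes:
5 → 8 → 4 → 1: 15+24+23 = 62
5 → 8 → 2 → 4 → 1: 15+22+2+23 = 62
5 → 7 → 4 → 1: 6+20+23 = 49
5 → 3 → 2 → 4 → 1: 5+2+2+23 = 32
The minimum is 32 m via 5 → 3 → 2 → 4 → 1.
So from 5 the first move is to 3.

3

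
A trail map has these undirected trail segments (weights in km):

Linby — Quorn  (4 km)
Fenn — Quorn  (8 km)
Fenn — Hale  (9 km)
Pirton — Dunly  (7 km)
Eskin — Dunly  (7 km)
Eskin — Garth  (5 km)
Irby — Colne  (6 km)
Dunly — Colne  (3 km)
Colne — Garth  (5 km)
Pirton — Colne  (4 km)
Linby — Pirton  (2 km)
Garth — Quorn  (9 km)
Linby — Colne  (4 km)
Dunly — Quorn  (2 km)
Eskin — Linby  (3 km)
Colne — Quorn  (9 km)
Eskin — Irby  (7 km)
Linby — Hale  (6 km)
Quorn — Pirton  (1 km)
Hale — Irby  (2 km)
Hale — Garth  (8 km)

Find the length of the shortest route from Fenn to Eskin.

14 km

Candidate routes:
Fenn → Quorn → Pirton → Linby → Eskin: 8+1+2+3 = 14
Fenn → Quorn → Dunly → Eskin: 8+2+7 = 17
Fenn → Hale → Linby → Eskin: 9+6+3 = 18
Fenn → Quorn → Linby → Eskin: 8+4+3 = 15
The minimum is 14 km via Fenn → Quorn → Pirton → Linby → Eskin.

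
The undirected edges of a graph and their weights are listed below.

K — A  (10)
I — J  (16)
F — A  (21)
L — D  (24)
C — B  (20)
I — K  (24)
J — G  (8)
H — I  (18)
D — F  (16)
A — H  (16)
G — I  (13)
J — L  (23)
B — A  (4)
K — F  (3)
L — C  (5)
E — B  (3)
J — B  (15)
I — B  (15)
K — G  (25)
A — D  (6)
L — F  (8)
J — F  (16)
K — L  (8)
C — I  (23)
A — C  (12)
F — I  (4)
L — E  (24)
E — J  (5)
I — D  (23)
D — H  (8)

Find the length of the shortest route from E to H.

21

Shortest distances from E:
E: 0
B: 3  (via E)
J: 5  (via E)
A: 7  (via B)
D: 13  (via A)
G: 13  (via J)
K: 17  (via A)
I: 18  (via B)
C: 19  (via A)
F: 20  (via K)
H: 21  (via D)
Shortest route: E–B–A–D–H = 21.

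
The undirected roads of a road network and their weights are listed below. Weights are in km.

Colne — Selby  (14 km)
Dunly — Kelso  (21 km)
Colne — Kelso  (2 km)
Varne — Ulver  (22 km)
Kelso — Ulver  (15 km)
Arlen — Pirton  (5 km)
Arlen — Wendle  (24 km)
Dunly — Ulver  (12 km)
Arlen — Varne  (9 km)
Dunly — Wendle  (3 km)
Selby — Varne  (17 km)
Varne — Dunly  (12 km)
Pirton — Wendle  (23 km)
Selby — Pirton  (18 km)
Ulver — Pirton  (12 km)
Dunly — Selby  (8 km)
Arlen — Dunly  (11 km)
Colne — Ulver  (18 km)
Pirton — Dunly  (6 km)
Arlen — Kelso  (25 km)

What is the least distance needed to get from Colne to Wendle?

25 km

Shortest distances from Colne:
Colne: 0
Kelso: 2  (via Colne)
Selby: 14  (via Colne)
Ulver: 17  (via Kelso)
Dunly: 22  (via Selby)
Wendle: 25  (via Dunly)
Shortest route: Colne–Selby–Dunly–Wendle = 25 km.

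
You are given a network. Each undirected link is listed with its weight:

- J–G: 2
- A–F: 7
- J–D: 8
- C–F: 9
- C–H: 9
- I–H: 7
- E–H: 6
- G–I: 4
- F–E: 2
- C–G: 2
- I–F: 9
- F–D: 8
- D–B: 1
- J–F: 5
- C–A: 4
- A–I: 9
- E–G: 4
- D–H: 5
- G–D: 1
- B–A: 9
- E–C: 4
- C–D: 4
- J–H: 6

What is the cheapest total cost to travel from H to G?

6

Enumerating some paths:
H → D → G: 5+1 = 6
H → J → G: 6+2 = 8
The minimum is 6 via H → D → G.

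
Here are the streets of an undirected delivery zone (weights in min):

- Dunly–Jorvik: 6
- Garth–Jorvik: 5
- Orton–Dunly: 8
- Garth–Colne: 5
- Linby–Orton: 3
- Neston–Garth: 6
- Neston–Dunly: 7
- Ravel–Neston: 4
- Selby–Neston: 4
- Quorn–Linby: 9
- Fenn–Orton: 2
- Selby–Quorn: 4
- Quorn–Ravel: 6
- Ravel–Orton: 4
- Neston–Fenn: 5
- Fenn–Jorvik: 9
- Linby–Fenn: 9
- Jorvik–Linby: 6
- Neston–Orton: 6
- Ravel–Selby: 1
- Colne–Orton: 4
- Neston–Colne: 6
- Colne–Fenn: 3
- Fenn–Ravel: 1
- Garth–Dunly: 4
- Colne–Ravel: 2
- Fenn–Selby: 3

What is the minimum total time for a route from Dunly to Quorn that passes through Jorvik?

21 min

Best Dunly to Jorvik: Dunly → Jorvik costing 6
Best Jorvik to Quorn: Jorvik → Linby → Quorn costing 15
Total via Jorvik: 6 + 15 = 21 min.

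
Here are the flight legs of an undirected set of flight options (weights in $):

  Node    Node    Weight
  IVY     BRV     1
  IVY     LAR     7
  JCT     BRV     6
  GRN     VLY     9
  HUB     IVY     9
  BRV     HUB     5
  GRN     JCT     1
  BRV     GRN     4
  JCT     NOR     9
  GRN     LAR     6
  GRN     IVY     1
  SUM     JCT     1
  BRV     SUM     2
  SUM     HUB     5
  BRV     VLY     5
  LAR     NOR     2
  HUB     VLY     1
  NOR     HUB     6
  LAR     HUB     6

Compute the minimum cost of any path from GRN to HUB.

$7

Compare a few routes:
GRN - JCT - SUM - HUB: 1+1+5 = 7
GRN - IVY - BRV - VLY - HUB: 1+1+5+1 = 8
Cheapest is GRN - JCT - SUM - HUB at $7.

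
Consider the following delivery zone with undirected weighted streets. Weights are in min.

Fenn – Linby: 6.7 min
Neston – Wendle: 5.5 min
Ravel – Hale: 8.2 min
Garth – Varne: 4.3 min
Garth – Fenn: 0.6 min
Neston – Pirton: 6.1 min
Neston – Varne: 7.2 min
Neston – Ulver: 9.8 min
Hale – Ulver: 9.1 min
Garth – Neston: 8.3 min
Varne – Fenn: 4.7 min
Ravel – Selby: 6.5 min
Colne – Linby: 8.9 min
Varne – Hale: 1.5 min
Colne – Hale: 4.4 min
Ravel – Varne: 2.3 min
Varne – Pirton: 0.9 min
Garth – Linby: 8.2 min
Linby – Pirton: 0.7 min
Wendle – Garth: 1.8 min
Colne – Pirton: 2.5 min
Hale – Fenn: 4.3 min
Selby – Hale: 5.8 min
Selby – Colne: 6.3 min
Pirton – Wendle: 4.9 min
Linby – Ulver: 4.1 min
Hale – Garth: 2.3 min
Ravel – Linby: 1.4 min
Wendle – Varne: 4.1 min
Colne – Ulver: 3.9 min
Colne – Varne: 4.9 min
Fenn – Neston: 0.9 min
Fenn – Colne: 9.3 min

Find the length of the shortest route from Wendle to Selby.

9.9 min

Shortest distances from Wendle:
Wendle: 0
Garth: 1.8  (via Wendle)
Fenn: 2.4  (via Garth)
Neston: 3.3  (via Fenn)
Varne: 4.1  (via Wendle)
Hale: 4.1  (via Garth)
Pirton: 4.9  (via Wendle)
Linby: 5.6  (via Pirton)
Ravel: 6.4  (via Varne)
Colne: 7.4  (via Pirton)
Ulver: 9.7  (via Linby)
Selby: 9.9  (via Hale)
Shortest route: Wendle → Garth → Hale → Selby = 9.9 min.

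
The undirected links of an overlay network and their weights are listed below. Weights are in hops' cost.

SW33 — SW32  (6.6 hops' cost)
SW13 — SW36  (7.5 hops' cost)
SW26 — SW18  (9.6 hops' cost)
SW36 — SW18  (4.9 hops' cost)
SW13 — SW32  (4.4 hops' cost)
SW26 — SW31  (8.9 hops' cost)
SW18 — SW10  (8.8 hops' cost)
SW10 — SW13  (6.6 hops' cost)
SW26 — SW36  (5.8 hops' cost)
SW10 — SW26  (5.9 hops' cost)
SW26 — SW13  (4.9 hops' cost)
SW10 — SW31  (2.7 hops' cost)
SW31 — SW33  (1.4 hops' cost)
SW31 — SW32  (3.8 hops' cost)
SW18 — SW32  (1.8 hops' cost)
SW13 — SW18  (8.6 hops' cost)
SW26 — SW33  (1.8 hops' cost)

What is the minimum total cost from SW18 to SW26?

Candidate routes:
SW18–SW26: 9.6 = 9.6
SW18–SW32–SW33–SW26: 1.8+6.6+1.8 = 10.2
SW18–SW32–SW31–SW33–SW26: 1.8+3.8+1.4+1.8 = 8.8
SW18–SW36–SW26: 4.9+5.8 = 10.7
The minimum is 8.8 hops' cost via SW18–SW32–SW31–SW33–SW26.

8.8 hops' cost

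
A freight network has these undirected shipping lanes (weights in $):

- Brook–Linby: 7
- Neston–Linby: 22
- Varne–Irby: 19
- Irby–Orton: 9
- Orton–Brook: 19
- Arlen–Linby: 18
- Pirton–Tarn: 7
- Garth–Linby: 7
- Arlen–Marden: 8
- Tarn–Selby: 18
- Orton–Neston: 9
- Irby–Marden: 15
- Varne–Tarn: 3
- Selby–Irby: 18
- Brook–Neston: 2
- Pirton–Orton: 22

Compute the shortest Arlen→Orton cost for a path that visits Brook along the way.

$36

Shortest Arlen→Brook: Arlen → Linby → Brook = 25
Best Brook to Orton: Brook → Neston → Orton costing 11
Total via Brook: 25 + 11 = $36.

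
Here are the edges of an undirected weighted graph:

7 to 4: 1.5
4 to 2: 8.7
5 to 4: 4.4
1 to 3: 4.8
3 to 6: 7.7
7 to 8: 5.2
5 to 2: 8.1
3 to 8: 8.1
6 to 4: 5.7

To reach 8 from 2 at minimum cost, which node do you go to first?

Enumerating some paths:
2–4–7–8: 8.7+1.5+5.2 = 15.4
2–5–4–7–8: 8.1+4.4+1.5+5.2 = 19.2
Cheapest is 2–4–7–8 at 15.4.
So from 2 the first move is to 4.

4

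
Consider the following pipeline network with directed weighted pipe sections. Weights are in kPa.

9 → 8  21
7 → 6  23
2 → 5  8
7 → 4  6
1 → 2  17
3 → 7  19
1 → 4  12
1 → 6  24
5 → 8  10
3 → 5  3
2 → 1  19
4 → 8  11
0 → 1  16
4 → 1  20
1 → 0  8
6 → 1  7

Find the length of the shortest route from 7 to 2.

43 kPa

Settle nodes by increasing distance from 7:
7: 0
4: 6  (via 7)
8: 17  (via 4)
6: 23  (via 7)
1: 26  (via 4)
0: 34  (via 1)
2: 43  (via 1)
Shortest route: 7 → 4 → 1 → 2 = 43 kPa.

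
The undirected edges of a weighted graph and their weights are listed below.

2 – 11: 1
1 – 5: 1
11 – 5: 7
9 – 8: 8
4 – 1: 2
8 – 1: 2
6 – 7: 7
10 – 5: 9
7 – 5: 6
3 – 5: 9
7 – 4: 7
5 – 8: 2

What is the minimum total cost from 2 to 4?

Candidate routes:
2 → 11 → 5 → 1 → 4: 1+7+1+2 = 11
2 → 11 → 5 → 8 → 1 → 4: 1+7+2+2+2 = 14
Cheapest is 2 → 11 → 5 → 1 → 4 at 11.

11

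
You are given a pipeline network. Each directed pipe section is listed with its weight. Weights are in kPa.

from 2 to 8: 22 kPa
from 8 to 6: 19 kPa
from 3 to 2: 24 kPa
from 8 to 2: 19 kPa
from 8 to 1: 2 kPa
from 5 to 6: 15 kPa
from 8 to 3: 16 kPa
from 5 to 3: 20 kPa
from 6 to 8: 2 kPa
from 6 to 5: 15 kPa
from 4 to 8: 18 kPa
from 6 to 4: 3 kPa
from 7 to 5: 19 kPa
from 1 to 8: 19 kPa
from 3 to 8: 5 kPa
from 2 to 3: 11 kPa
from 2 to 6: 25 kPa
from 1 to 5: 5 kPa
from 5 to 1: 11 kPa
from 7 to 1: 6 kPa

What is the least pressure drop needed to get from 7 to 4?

Compare a few routes:
7 - 5 - 6 - 4: 19+15+3 = 37
7 - 1 - 5 - 6 - 4: 6+5+15+3 = 29
Cheapest is 7 - 1 - 5 - 6 - 4 at 29 kPa.

29 kPa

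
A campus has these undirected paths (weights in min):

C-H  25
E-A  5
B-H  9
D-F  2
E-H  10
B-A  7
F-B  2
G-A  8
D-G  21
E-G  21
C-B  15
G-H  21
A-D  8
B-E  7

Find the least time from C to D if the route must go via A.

Shortest C→A: C–B–A = 22
Best A to D: A–D costing 8
Total via A: 22 + 8 = 30 min.

30 min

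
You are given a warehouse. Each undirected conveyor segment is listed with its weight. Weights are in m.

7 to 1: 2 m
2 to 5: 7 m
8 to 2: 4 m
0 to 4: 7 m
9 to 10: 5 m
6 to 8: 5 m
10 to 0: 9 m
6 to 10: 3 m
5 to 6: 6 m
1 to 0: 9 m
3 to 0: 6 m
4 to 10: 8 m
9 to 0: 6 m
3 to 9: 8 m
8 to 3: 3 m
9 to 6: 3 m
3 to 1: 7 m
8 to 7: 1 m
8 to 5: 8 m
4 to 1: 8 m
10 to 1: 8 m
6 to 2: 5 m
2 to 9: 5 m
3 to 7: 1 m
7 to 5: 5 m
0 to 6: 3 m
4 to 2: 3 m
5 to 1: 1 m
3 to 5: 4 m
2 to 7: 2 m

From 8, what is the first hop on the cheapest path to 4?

Enumerating some paths:
8 - 2 - 4: 4+3 = 7
8 - 3 - 7 - 2 - 4: 3+1+2+3 = 9
8 - 7 - 2 - 4: 1+2+3 = 6
The minimum is 6 m via 8 - 7 - 2 - 4.
So from 8 the first move is to 7.

7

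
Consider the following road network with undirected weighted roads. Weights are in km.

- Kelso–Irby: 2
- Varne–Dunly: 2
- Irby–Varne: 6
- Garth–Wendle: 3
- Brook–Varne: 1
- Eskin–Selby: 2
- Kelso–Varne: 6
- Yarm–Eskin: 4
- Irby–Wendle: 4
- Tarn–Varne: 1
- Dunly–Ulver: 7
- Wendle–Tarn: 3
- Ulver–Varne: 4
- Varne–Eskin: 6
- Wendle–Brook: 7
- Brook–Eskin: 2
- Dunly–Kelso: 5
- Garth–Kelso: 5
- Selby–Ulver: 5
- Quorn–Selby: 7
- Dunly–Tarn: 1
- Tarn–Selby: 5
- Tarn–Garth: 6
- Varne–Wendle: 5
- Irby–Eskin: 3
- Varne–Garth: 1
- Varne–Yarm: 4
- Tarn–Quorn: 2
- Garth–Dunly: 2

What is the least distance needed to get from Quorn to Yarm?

Enumerating some paths:
Quorn - Tarn - Varne - Yarm: 2+1+4 = 7
Quorn - Tarn - Dunly - Varne - Yarm: 2+1+2+4 = 9
The minimum is 7 km via Quorn - Tarn - Varne - Yarm.

7 km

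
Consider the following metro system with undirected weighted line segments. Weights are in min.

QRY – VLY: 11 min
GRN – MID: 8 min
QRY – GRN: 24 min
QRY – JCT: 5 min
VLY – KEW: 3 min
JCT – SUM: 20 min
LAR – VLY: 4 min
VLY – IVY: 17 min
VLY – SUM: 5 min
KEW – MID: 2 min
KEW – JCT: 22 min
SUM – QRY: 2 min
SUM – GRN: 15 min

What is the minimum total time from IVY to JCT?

Settle nodes by increasing distance from IVY:
IVY: 0
VLY: 17  (via IVY)
KEW: 20  (via VLY)
LAR: 21  (via VLY)
SUM: 22  (via VLY)
MID: 22  (via KEW)
QRY: 24  (via SUM)
JCT: 29  (via QRY)
Shortest route: IVY → VLY → SUM → QRY → JCT = 29 min.

29 min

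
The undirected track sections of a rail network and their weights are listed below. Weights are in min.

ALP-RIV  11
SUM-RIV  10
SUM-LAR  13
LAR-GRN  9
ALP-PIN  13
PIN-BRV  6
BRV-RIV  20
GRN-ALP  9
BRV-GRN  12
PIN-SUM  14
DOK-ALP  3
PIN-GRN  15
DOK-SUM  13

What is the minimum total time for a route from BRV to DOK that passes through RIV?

34 min

Best BRV to RIV: BRV–RIV costing 20
Shortest RIV→DOK: RIV–ALP–DOK = 14
Total via RIV: 20 + 14 = 34 min.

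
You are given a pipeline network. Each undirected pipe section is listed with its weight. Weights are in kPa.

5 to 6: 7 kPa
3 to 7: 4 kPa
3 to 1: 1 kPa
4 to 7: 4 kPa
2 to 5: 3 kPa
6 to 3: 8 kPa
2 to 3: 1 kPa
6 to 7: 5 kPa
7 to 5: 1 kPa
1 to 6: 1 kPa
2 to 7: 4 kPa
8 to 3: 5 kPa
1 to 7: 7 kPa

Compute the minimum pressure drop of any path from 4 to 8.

13 kPa

Candidate routes:
4–7–2–3–8: 4+4+1+5 = 14
4–7–3–8: 4+4+5 = 13
4–7–5–2–3–8: 4+1+3+1+5 = 14
Cheapest is 4–7–3–8 at 13 kPa.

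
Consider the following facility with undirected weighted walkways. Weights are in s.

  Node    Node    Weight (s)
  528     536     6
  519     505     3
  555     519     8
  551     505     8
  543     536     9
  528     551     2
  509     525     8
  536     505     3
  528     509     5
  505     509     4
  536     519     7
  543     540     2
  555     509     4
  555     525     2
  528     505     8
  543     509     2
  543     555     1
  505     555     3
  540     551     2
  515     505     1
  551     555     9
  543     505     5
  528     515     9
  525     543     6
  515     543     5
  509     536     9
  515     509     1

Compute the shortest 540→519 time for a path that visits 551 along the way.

Best 540 to 551: 540 → 551 costing 2
Shortest 551→519: 551 → 505 → 519 = 11
Total via 551: 2 + 11 = 13 s.

13 s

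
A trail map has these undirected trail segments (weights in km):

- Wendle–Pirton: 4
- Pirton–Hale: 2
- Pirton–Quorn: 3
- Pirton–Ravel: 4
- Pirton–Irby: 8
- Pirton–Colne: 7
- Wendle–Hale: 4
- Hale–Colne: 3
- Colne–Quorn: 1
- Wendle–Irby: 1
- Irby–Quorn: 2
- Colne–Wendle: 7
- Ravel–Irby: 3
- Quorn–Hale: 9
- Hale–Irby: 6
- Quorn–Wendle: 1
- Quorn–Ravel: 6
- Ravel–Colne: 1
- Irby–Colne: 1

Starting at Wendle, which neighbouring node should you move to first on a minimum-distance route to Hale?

Compare a few routes:
Wendle–Hale: 4 = 4
Wendle–Quorn–Colne–Hale: 1+1+3 = 5
Wendle–Irby–Colne–Hale: 1+1+3 = 5
Cheapest is Wendle–Hale at 4 km.
So from Wendle the first move is to Hale.

Hale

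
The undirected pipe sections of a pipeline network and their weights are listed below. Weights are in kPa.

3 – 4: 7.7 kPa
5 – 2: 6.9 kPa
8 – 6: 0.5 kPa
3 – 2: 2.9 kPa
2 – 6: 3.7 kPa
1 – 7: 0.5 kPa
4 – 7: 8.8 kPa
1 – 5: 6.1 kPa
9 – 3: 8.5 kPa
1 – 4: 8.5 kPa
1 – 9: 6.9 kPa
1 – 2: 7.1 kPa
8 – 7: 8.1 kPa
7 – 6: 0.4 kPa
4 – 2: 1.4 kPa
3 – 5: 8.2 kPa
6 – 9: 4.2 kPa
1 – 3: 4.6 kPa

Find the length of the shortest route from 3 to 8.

6 kPa

Running Dijkstra from 3:
3: 0
2: 2.9  (via 3)
4: 4.3  (via 2)
1: 4.6  (via 3)
7: 5.1  (via 1)
6: 5.5  (via 7)
8: 6  (via 6)
Shortest route: 3–1–7–6–8 = 6 kPa.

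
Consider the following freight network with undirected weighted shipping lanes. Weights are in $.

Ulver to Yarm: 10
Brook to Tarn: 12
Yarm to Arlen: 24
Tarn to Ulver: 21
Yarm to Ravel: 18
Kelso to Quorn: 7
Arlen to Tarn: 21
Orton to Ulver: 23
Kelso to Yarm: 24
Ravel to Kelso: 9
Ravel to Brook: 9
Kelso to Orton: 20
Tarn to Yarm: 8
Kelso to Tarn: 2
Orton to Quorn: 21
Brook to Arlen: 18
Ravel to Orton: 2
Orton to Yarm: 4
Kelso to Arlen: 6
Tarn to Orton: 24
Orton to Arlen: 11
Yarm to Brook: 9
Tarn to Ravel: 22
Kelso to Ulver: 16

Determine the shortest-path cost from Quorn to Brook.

$21

Compare a few routes:
Quorn - Kelso - Tarn - Yarm - Brook: 7+2+8+9 = 26
Quorn - Kelso - Arlen - Brook: 7+6+18 = 31
Quorn - Kelso - Ravel - Brook: 7+9+9 = 25
Quorn - Kelso - Tarn - Brook: 7+2+12 = 21
The minimum is $21 via Quorn - Kelso - Tarn - Brook.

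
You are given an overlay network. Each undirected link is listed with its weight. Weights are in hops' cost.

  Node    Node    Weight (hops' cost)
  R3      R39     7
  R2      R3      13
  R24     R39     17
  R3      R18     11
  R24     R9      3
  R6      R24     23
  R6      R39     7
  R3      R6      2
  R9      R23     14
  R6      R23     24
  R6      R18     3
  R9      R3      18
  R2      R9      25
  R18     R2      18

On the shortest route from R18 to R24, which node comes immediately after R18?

R6

Compare a few routes:
R18 → R6 → R24: 3+23 = 26
R18 → R6 → R39 → R24: 3+7+17 = 27
The minimum is 26 hops' cost via R18 → R6 → R24.
So from R18 the first move is to R6.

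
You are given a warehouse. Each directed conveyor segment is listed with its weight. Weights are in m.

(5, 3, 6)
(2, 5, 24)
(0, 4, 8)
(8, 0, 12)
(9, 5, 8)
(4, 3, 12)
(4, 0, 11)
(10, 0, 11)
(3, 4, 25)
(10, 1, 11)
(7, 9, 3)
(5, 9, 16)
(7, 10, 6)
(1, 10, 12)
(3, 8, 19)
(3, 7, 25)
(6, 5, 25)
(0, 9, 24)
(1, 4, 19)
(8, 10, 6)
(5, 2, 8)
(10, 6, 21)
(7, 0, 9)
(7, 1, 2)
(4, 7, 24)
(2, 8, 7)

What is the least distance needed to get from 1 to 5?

54 m

Enumerating some paths:
1 → 4 → 0 → 9 → 5: 19+11+24+8 = 62
1 → 10 → 6 → 5: 12+21+25 = 58
1 → 4 → 7 → 9 → 5: 19+24+3+8 = 54
1 → 10 → 0 → 9 → 5: 12+11+24+8 = 55
Cheapest is 1 → 4 → 7 → 9 → 5 at 54 m.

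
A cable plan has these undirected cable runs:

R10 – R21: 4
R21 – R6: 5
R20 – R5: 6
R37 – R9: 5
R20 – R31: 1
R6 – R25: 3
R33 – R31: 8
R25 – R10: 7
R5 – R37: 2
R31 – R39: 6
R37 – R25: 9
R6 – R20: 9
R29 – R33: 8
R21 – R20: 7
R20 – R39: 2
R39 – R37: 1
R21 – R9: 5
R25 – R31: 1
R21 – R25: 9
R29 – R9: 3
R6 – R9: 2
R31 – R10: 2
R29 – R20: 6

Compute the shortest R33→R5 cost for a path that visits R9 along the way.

18

Best R33 to R9: R33 → R29 → R9 costing 11
Shortest R9→R5: R9 → R37 → R5 = 7
Total via R9: 11 + 7 = 18.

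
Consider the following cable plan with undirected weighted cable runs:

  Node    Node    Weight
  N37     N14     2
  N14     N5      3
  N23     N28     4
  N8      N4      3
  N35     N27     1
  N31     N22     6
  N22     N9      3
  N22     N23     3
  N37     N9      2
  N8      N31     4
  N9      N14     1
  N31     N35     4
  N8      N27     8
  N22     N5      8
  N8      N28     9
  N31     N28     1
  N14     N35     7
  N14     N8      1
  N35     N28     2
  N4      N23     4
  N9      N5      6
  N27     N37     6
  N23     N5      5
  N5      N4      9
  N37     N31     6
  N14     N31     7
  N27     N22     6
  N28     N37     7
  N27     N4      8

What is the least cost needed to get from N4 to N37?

Running Dijkstra from N4:
N4: 0
N8: 3  (via N4)
N14: 4  (via N8)
N23: 4  (via N4)
N9: 5  (via N14)
N37: 6  (via N14)
Shortest route: N4–N8–N14–N37 = 6.

6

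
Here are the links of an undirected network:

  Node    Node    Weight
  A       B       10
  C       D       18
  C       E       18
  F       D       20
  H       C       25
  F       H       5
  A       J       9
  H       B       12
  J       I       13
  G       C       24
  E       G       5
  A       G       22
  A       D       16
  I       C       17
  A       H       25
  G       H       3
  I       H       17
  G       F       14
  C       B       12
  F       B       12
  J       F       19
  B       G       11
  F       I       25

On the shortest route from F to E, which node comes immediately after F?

H

Candidate routes:
F–B–G–E: 12+11+5 = 28
F–H–G–E: 5+3+5 = 13
F–G–E: 14+5 = 19
The minimum is 13 via F–H–G–E.
So from F the first move is to H.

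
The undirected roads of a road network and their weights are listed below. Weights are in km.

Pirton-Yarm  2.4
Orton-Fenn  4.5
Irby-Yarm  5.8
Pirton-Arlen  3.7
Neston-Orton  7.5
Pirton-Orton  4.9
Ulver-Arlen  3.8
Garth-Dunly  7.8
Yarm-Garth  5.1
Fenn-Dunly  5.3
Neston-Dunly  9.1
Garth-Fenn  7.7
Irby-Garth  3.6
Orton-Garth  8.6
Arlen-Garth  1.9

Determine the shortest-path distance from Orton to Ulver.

12.4 km

Running Dijkstra from Orton:
Orton: 0
Fenn: 4.5  (via Orton)
Pirton: 4.9  (via Orton)
Yarm: 7.3  (via Pirton)
Neston: 7.5  (via Orton)
Arlen: 8.6  (via Pirton)
Garth: 8.6  (via Orton)
Dunly: 9.8  (via Fenn)
Irby: 12.2  (via Garth)
Ulver: 12.4  (via Arlen)
Shortest route: Orton–Pirton–Arlen–Ulver = 12.4 km.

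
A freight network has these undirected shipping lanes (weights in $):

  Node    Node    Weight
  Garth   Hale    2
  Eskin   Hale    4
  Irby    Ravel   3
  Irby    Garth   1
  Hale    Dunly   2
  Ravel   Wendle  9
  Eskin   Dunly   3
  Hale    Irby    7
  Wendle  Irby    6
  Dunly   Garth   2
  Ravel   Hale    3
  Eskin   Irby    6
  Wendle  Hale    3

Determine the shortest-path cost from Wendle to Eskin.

$7

Settle nodes by increasing distance from Wendle:
Wendle: 0
Hale: 3  (via Wendle)
Garth: 5  (via Hale)
Dunly: 5  (via Hale)
Irby: 6  (via Wendle)
Ravel: 6  (via Hale)
Eskin: 7  (via Hale)
Shortest route: Wendle → Hale → Eskin = $7.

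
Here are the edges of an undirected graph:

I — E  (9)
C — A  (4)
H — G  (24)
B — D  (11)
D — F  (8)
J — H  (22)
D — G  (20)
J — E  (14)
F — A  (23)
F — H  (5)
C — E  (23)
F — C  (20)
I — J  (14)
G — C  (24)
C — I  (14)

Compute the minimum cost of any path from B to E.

Enumerating some paths:
B → D → F → H → J → E: 11+8+5+22+14 = 60
B → D → F → H → J → I → E: 11+8+5+22+14+9 = 69
B → D → F → C → E: 11+8+20+23 = 62
B → D → F → C → I → E: 11+8+20+14+9 = 62
Cheapest is B → D → F → H → J → E at 60.

60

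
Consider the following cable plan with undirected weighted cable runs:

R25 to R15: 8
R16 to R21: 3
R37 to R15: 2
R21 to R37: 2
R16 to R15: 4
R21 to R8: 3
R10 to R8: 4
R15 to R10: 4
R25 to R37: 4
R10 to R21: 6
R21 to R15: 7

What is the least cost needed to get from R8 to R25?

Settle nodes by increasing distance from R8:
R8: 0
R21: 3  (via R8)
R10: 4  (via R8)
R37: 5  (via R21)
R16: 6  (via R21)
R15: 7  (via R37)
R25: 9  (via R37)
Shortest route: R8–R21–R37–R25 = 9.

9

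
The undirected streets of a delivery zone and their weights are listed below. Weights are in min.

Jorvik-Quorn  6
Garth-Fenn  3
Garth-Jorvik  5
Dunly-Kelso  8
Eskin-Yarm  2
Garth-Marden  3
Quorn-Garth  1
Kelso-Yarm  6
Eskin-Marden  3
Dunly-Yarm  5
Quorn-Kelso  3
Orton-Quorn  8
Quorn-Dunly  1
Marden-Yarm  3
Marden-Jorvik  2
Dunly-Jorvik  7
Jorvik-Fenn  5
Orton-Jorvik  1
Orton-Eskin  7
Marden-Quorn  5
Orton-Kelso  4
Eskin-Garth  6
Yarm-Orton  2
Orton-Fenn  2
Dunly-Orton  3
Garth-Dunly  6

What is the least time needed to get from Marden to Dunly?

5 min

Enumerating some paths:
Marden–Quorn–Dunly: 5+1 = 6
Marden–Garth–Quorn–Dunly: 3+1+1 = 5
Cheapest is Marden–Garth–Quorn–Dunly at 5 min.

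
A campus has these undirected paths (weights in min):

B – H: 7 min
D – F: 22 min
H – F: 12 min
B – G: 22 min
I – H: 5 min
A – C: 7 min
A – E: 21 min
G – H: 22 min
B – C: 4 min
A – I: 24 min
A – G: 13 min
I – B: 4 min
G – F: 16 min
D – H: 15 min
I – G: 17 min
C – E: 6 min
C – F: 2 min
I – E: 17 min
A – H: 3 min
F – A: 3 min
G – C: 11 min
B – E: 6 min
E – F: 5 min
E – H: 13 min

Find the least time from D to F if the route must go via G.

44 min

Shortest D→G: D–H–A–G = 31
Best G to F: G–C–F costing 13
Total via G: 31 + 13 = 44 min.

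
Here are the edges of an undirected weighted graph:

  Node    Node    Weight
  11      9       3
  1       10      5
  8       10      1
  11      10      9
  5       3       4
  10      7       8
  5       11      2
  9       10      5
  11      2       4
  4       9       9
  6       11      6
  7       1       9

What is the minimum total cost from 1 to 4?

Candidate routes:
1 → 10 → 9 → 4: 5+5+9 = 19
1 → 10 → 11 → 9 → 4: 5+9+3+9 = 26
1 → 7 → 10 → 9 → 4: 9+8+5+9 = 31
The minimum is 19 via 1 → 10 → 9 → 4.

19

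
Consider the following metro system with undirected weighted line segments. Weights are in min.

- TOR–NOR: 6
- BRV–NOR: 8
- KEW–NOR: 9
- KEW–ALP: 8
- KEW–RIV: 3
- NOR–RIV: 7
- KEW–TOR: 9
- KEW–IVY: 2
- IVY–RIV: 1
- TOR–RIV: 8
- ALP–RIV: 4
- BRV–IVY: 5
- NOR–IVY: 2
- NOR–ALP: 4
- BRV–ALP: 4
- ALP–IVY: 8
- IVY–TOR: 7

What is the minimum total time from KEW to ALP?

Shortest distances from KEW:
KEW: 0
IVY: 2  (via KEW)
RIV: 3  (via KEW)
NOR: 4  (via IVY)
BRV: 7  (via IVY)
ALP: 7  (via RIV)
Shortest route: KEW–RIV–ALP = 7 min.

7 min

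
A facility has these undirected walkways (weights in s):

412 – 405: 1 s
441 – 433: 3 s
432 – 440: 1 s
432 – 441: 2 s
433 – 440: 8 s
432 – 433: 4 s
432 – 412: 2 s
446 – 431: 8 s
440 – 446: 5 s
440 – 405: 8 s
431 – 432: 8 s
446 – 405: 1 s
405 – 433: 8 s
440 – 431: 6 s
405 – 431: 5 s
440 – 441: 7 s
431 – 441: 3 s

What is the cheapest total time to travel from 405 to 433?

7 s

Shortest distances from 405:
405: 0
446: 1  (via 405)
412: 1  (via 405)
432: 3  (via 412)
440: 4  (via 432)
431: 5  (via 405)
441: 5  (via 432)
433: 7  (via 432)
Shortest route: 405 → 412 → 432 → 433 = 7 s.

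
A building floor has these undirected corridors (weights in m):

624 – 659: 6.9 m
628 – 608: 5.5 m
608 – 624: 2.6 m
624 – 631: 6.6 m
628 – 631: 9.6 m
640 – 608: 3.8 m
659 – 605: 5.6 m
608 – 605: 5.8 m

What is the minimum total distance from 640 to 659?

13.3 m

Compare a few routes:
640 → 608 → 605 → 659: 3.8+5.8+5.6 = 15.2
640 → 608 → 624 → 659: 3.8+2.6+6.9 = 13.3
Cheapest is 640 → 608 → 624 → 659 at 13.3 m.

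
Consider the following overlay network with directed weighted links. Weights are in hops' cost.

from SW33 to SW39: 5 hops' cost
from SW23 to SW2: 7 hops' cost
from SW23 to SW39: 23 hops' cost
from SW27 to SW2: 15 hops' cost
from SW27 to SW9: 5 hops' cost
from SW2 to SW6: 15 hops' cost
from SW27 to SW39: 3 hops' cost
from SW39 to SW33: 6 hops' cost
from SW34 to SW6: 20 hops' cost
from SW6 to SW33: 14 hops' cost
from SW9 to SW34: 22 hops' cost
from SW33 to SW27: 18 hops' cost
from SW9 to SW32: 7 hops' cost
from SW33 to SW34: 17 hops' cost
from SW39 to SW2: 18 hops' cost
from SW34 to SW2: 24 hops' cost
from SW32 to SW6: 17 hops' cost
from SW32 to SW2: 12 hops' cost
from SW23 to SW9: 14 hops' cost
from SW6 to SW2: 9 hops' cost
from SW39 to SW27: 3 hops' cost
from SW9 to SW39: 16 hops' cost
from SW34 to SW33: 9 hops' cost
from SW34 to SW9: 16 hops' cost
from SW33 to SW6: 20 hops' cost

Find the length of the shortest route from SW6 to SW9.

27 hops' cost

Running Dijkstra from SW6:
SW6: 0
SW2: 9  (via SW6)
SW33: 14  (via SW6)
SW39: 19  (via SW33)
SW27: 22  (via SW39)
SW9: 27  (via SW27)
Shortest route: SW6 → SW33 → SW39 → SW27 → SW9 = 27 hops' cost.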